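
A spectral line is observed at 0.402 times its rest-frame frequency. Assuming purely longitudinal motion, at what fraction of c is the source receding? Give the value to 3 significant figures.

f_obs/f_src = √((1−β)/(1+β)) = 0.402  ⇒  (1−β)/(1+β) = 0.16160
β = |1 − D²|/(1 + D²) = |1 − 0.16160|/(1 + 0.16160) = 0.722

β ≈ 0.722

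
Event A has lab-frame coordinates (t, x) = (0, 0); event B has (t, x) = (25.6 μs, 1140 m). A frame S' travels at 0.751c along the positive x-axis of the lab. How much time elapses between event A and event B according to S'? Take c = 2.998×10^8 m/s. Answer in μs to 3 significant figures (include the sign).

γ = 1/√(1 − 0.751²) = 1.5145
Δt' = γ(Δt − vΔx/c²) = 1.5145 × (25.6 μs − 0.751×1140 m / (2.998×10^8 m/s))
= 1.5145 × (22.744 μs) = 34.4 μs

Δt' ≈ 34.4 μs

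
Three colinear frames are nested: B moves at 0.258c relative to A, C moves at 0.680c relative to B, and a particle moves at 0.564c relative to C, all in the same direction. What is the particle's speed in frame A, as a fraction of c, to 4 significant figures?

Compose boost 2: (0.680 + 0.258)/(1 + 0.680×0.258) = 0.9380/1.17544 = 0.797999
Compose boost 3: (0.564 + 0.797999)/(1 + 0.564×0.797999) = 1.36200/1.45007 = 0.9393

u ≈ 0.9393c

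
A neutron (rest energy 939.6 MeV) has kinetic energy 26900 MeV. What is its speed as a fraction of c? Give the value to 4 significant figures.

β ≈ 0.9994

γ = 1 + K/(m₀c²) = 1 + 26900/939.6 = 29.6292
β = √(1 − 1/γ²) = 0.9994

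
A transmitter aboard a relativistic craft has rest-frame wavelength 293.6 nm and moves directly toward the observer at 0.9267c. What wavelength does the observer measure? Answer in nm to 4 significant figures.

λ_obs ≈ 57.27 nm

Relativistic Doppler: λ_obs = λ_src √((1−β)/(1+β))
= 293.6 × √(0.0733000/1.92670) = 293.6 × 0.195050 = 57.27 nm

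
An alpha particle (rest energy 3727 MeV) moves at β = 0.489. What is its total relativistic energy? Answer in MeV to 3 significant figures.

E ≈ 4270 MeV

γ = 1/√(1 − 0.489²) = 1.1464
E = γm₀c² = 1.1464 × 3727 MeV = 4270 MeV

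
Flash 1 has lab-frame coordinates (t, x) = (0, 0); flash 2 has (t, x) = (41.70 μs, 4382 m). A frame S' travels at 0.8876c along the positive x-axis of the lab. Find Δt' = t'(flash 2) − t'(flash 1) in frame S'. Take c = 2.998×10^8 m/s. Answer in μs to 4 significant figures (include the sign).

Δt' ≈ 62.37 μs

γ = 1/√(1 − 0.8876²) = 2.17101
Δt' = γ(Δt − vΔx/c²) = 2.17101 × (41.70 μs − 0.8876×4382 m / (2.998×10^8 m/s))
= 2.17101 × (28.7265 μs) = 62.37 μs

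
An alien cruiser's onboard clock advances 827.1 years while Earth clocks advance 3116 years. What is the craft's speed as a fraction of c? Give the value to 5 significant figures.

β ≈ 0.96413

γ = Δt/τ₀ = 3116/827.1 = 3.767380
β = √(1 − 1/γ²) = √(1 − 1/3.767380²) = 0.96413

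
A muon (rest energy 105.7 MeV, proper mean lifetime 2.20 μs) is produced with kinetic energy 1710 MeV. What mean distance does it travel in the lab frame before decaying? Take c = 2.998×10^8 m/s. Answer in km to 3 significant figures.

d ≈ 11.3 km

γ = 1 + K/(m₀c²) = 1 + 1710/105.7 = 17.178
β = √(1 − 1/γ²) = 0.99830
Dilated lifetime: γτ₀ = 17.178 × 2.20 μs = 37.791 μs
d = βc·γτ₀ = 0.99830 × (2.998×10^8 m/s) × 3.7791×10^-5 s = 11.3 km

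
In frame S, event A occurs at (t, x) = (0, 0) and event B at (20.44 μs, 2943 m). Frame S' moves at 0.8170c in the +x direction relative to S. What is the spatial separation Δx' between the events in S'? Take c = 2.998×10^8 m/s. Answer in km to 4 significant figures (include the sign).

Δx' ≈ -3.579 km

γ = 1/√(1 − 0.8170²) = 1.73419
Δx' = γ(Δx − vΔt) = 1.73419 × (2943 m − 0.8170×(2.998×10^8 m/s)×20.44×10^-6 s)
= 1.73419 × (-2063.50 m) = -3.579 km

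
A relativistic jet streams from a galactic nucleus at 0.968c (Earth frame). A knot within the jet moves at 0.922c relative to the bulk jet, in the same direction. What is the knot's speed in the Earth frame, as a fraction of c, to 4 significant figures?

u ≈ 0.9987c

Relativistic velocity addition: u = (u' + v)/(1 + u'v/c²)
= (0.922 + 0.968)/(1 + 0.922×0.968) = 1.890/1.89250 = 0.9987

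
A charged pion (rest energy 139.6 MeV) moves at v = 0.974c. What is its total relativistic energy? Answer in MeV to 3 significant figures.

E ≈ 616 MeV

γ = 1/√(1 − 0.974²) = 4.4141
E = γm₀c² = 4.4141 × 139.6 MeV = 616 MeV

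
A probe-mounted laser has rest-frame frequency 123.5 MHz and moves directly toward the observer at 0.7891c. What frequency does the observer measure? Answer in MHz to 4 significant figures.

Relativistic Doppler: f_obs = f_src √((1+β)/(1−β))
= 123.5 × √(1.78910/0.210900) = 123.5 × 2.91259 = 359.7 MHz

f_obs ≈ 359.7 MHz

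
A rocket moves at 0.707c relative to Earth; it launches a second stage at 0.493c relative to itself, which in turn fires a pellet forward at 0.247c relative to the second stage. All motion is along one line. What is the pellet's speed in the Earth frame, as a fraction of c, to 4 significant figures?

u ≈ 0.9320c

Compose boost 2: (0.493 + 0.707)/(1 + 0.493×0.707) = 1.200/1.34855 = 0.889844
Compose boost 3: (0.247 + 0.889844)/(1 + 0.247×0.889844) = 1.13684/1.21979 = 0.9320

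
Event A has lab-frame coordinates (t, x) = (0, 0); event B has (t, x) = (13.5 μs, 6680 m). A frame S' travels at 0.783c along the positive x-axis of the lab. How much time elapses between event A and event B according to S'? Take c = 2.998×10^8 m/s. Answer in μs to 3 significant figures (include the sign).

Δt' ≈ -6.34 μs

γ = 1/√(1 − 0.783²) = 1.6077
Δt' = γ(Δt − vΔx/c²) = 1.6077 × (13.5 μs − 0.783×6680 m / (2.998×10^8 m/s))
= 1.6077 × (-3.9464 μs) = -6.34 μs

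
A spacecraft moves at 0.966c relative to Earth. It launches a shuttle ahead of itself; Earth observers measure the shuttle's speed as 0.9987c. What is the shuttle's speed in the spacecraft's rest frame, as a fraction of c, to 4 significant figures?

Inverse velocity addition: u' = (u − v)/(1 − uv/c²)
= (0.9987 − 0.966)/(1 − 0.9987×0.966) = 0.03270/0.0352558 = 0.9275

u' ≈ 0.9275c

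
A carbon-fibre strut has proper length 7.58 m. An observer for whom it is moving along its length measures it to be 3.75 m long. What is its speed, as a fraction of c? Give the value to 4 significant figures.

γ = L₀/L = 7.58/3.75 = 2.02133
β = √(1 − 1/γ²) = 0.8691

β ≈ 0.8691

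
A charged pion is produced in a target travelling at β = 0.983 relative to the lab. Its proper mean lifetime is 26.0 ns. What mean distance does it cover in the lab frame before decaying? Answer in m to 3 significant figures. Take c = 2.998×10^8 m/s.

γ = 1/√(1 − 0.983²) = 5.4465
Dilated lifetime: Δt = γτ₀ = 5.4465 × 26.0 ns = 141.61 ns
d = vΔt = 0.983c × 141.61 ns = 2.9470×10^8 m/s × 1.4161×10^-7 s = 41.7 m

d ≈ 41.7 m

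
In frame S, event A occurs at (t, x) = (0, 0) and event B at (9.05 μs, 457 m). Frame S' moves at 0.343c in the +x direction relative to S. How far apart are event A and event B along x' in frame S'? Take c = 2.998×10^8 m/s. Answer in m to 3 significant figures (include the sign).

γ = 1/√(1 − 0.343²) = 1.0646
Δx' = γ(Δx − vΔt) = 1.0646 × (457 m − 0.343×(2.998×10^8 m/s)×9.05×10^-6 s)
= 1.0646 × (-473.62 m) = -504 m

Δx' ≈ -504 m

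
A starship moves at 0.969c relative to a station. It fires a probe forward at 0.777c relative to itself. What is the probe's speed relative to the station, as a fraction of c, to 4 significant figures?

Relativistic velocity addition: u = (u' + v)/(1 + u'v/c²)
= (0.777 + 0.969)/(1 + 0.777×0.969) = 1.746/1.75291 = 0.9961

u ≈ 0.9961c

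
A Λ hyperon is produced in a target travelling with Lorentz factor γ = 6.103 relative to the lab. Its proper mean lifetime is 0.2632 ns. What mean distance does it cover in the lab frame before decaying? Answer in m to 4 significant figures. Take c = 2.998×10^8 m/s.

β = √(1 − 1/γ²) = √(1 − 1/6.103²) = 0.986485
Dilated lifetime: Δt = γτ₀ = 6.103 × 0.2632 ns = 1.60631 ns
d = vΔt = 0.986485c × 1.60631 ns = 2.95748×10^8 m/s × 1.60631×10^-9 s = 0.4751 m

d ≈ 0.4751 m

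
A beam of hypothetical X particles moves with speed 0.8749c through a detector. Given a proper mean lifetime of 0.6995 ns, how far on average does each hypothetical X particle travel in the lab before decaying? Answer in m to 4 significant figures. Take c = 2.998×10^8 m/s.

d ≈ 0.3788 m

γ = 1/√(1 − 0.8749²) = 2.06482
Dilated lifetime: Δt = γτ₀ = 2.06482 × 0.6995 ns = 1.44434 ns
d = vΔt = 0.8749c × 1.44434 ns = 2.62295×10^8 m/s × 1.44434×10^-9 s = 0.3788 m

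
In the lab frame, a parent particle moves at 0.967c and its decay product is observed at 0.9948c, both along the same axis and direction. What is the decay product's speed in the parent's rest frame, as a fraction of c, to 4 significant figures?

u' ≈ 0.7310c

Inverse velocity addition: u' = (u − v)/(1 − uv/c²)
= (0.9948 − 0.967)/(1 − 0.9948×0.967) = 0.02780/0.0380284 = 0.7310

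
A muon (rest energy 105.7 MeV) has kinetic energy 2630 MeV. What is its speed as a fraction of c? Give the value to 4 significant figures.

γ = 1 + K/(m₀c²) = 1 + 2630/105.7 = 25.8817
β = √(1 − 1/γ²) = 0.9993

β ≈ 0.9993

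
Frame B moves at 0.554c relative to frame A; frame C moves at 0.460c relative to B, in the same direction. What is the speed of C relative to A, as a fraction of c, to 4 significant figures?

Compose boost 2: (0.460 + 0.554)/(1 + 0.460×0.554) = 1.014/1.25484 = 0.8081

u ≈ 0.8081c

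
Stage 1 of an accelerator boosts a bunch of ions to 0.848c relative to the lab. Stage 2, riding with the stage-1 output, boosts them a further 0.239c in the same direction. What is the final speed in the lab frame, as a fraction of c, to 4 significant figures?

Compose boost 2: (0.239 + 0.848)/(1 + 0.239×0.848) = 1.087/1.20267 = 0.9038

u ≈ 0.9038c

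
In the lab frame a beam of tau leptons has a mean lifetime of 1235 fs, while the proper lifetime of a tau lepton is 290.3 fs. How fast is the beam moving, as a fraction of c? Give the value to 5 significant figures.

γ = Δt/τ₀ = 1235/290.3 = 4.254220
β = √(1 − 1/γ²) = √(1 − 1/4.254220²) = 0.97198

β ≈ 0.97198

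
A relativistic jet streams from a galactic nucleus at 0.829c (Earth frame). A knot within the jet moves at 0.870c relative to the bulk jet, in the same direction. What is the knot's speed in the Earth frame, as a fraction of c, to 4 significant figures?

u ≈ 0.9871c

Relativistic velocity addition: u = (u' + v)/(1 + u'v/c²)
= (0.870 + 0.829)/(1 + 0.870×0.829) = 1.699/1.72123 = 0.9871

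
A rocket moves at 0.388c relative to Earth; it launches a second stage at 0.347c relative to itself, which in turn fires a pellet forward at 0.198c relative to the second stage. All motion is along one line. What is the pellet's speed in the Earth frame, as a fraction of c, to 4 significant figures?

u ≈ 0.7496c

Compose boost 2: (0.347 + 0.388)/(1 + 0.347×0.388) = 0.7350/1.13464 = 0.647785
Compose boost 3: (0.198 + 0.647785)/(1 + 0.198×0.647785) = 0.845785/1.12826 = 0.7496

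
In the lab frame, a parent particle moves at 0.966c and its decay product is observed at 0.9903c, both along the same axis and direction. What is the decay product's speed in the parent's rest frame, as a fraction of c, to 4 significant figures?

Inverse velocity addition: u' = (u − v)/(1 − uv/c²)
= (0.9903 − 0.966)/(1 − 0.9903×0.966) = 0.02430/0.0433702 = 0.5603

u' ≈ 0.5603c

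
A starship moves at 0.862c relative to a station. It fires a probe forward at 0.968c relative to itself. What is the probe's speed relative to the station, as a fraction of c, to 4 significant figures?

u ≈ 0.9976c

Relativistic velocity addition: u = (u' + v)/(1 + u'v/c²)
= (0.968 + 0.862)/(1 + 0.968×0.862) = 1.830/1.83442 = 0.9976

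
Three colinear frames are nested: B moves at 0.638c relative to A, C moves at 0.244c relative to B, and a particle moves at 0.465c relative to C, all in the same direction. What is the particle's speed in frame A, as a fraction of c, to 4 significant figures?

u ≈ 0.9065c

Compose boost 2: (0.244 + 0.638)/(1 + 0.244×0.638) = 0.8820/1.15567 = 0.763192
Compose boost 3: (0.465 + 0.763192)/(1 + 0.465×0.763192) = 1.22819/1.35488 = 0.9065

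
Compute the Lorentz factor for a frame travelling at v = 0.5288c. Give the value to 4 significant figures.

γ = 1/√(1 − β²) = 1/√(1 − 0.5288²) = 1/√(0.720371) = 1.178

γ ≈ 1.178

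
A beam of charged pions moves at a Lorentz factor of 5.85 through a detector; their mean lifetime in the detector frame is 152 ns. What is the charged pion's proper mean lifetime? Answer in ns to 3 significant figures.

γ = 5.85 (given)
Proper time: τ₀ = Δt/γ = 152/5.85 = 26.0 ns

τ₀ ≈ 26.0 ns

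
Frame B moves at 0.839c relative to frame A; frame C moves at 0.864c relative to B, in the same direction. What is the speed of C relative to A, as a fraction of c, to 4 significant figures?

u ≈ 0.9873c

Compose boost 2: (0.864 + 0.839)/(1 + 0.864×0.839) = 1.703/1.72490 = 0.9873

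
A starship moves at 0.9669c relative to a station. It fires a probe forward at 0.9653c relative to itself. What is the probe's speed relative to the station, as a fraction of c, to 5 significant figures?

Relativistic velocity addition: u = (u' + v)/(1 + u'v/c²)
= (0.9653 + 0.9669)/(1 + 0.9653×0.9669) = 1.9322/1.933349 = 0.99941

u ≈ 0.99941c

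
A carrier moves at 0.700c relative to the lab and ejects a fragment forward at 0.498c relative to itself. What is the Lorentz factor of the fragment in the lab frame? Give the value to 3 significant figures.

u_lab = (0.498 + 0.700)/(1 + 0.498×0.700) = 1.198/1.34860 = 0.888329
γ = 1/√(1 − 0.888329²) = 2.18

γ ≈ 2.18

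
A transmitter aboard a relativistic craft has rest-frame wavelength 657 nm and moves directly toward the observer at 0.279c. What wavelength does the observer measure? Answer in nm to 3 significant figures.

Relativistic Doppler: λ_obs = λ_src √((1−β)/(1+β))
= 657 × √(0.72100/1.2790) = 657 × 0.75081 = 493 nm

λ_obs ≈ 493 nm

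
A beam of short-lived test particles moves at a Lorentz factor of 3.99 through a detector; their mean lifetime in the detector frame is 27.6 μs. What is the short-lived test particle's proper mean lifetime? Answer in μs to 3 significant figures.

τ₀ ≈ 6.92 μs

γ = 3.99 (given)
Proper time: τ₀ = Δt/γ = 27.6/3.99 = 6.92 μs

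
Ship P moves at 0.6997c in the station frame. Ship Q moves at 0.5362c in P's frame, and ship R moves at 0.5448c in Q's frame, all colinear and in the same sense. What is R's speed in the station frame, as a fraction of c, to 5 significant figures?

Compose boost 2: (0.5362 + 0.6997)/(1 + 0.5362×0.6997) = 1.2359/1.375179 = 0.8987193
Compose boost 3: (0.5448 + 0.8987193)/(1 + 0.5448×0.8987193) = 1.443519/1.489622 = 0.96905

u ≈ 0.96905c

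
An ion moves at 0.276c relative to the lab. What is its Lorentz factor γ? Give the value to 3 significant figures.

γ ≈ 1.04

γ = 1/√(1 − β²) = 1/√(1 − 0.276²) = 1/√(0.92382) = 1.04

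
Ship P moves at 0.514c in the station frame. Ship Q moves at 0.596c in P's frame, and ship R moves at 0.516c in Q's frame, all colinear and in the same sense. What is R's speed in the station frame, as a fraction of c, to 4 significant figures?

Compose boost 2: (0.596 + 0.514)/(1 + 0.596×0.514) = 1.110/1.30634 = 0.849700
Compose boost 3: (0.516 + 0.849700)/(1 + 0.516×0.849700) = 1.36570/1.43845 = 0.9494

u ≈ 0.9494c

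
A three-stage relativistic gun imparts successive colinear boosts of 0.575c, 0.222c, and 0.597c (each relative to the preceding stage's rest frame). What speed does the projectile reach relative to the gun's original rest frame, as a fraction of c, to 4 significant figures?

Compose boost 2: (0.222 + 0.575)/(1 + 0.222×0.575) = 0.7970/1.12765 = 0.706780
Compose boost 3: (0.597 + 0.706780)/(1 + 0.597×0.706780) = 1.30378/1.42195 = 0.9169

u ≈ 0.9169c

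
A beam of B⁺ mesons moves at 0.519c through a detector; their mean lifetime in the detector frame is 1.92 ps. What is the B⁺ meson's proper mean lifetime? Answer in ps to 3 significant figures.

τ₀ ≈ 1.64 ps

γ = 1/√(1 − 0.519²) = 1.1699
Proper time: τ₀ = Δt/γ = 1.92/1.1699 = 1.64 ps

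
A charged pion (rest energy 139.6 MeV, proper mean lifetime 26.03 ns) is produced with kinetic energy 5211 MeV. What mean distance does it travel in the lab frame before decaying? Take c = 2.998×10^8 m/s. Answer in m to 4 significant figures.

d ≈ 299.0 m

γ = 1 + K/(m₀c²) = 1 + 5211/139.6 = 38.3281
β = √(1 − 1/γ²) = 0.999660
Dilated lifetime: γτ₀ = 38.3281 × 26.03 ns = 997.680 ns
d = βc·γτ₀ = 0.999660 × (2.998×10^8 m/s) × 9.97680×10^-7 s = 299.0 m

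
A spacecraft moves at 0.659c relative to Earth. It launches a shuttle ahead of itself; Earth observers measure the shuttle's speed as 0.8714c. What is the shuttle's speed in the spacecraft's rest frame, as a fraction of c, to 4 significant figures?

Inverse velocity addition: u' = (u − v)/(1 − uv/c²)
= (0.8714 − 0.659)/(1 − 0.8714×0.659) = 0.2124/0.425747 = 0.4989

u' ≈ 0.4989c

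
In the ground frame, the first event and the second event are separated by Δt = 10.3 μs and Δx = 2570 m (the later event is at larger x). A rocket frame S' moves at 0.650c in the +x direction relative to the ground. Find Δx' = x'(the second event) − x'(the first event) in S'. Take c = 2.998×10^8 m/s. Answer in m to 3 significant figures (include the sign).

Δx' ≈ 741 m

γ = 1/√(1 − 0.650²) = 1.3159
Δx' = γ(Δx − vΔt) = 1.3159 × (2570 m − 0.650×(2.998×10^8 m/s)×10.3×10^-6 s)
= 1.3159 × (562.84 m) = 741 m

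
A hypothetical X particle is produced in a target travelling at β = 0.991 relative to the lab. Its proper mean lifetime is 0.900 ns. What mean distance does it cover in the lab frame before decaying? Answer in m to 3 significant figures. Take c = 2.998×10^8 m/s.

d ≈ 2.00 m

γ = 1/√(1 − 0.991²) = 7.4704
Dilated lifetime: Δt = γτ₀ = 7.4704 × 0.900 ns = 6.7233 ns
d = vΔt = 0.991c × 6.7233 ns = 2.9710×10^8 m/s × 6.7233×10^-9 s = 2.00 m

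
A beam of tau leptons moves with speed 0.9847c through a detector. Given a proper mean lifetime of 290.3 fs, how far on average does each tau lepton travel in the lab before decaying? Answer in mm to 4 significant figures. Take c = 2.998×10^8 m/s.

d ≈ 0.4918 mm

γ = 1/√(1 − 0.9847²) = 5.73861
Dilated lifetime: Δt = γτ₀ = 5.73861 × 290.3 fs = 1665.92 fs
d = vΔt = 0.9847c × 1665.92 fs = 2.95213×10^8 m/s × 1.66592×10^-12 s = 0.4918 mm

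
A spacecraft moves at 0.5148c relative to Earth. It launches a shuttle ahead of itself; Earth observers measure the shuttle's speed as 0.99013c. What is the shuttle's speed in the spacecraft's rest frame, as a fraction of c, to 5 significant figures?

Inverse velocity addition: u' = (u − v)/(1 − uv/c²)
= (0.99013 − 0.5148)/(1 − 0.99013×0.5148) = 0.47533/0.4902811 = 0.96951

u' ≈ 0.96951c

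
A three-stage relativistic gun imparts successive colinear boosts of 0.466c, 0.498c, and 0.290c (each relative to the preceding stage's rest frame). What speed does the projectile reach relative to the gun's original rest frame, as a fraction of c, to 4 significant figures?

u ≈ 0.8741c

Compose boost 2: (0.498 + 0.466)/(1 + 0.498×0.466) = 0.9640/1.23207 = 0.782424
Compose boost 3: (0.290 + 0.782424)/(1 + 0.290×0.782424) = 1.07242/1.22690 = 0.8741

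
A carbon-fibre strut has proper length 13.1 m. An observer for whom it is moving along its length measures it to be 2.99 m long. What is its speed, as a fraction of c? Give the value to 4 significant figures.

β ≈ 0.9736

γ = L₀/L = 13.1/2.99 = 4.38127
β = √(1 − 1/γ²) = 0.9736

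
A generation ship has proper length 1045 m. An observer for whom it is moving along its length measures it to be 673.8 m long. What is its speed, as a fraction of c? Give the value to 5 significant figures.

β ≈ 0.76436

γ = L₀/L = 1045/673.8 = 1.550905
β = √(1 − 1/γ²) = 0.76436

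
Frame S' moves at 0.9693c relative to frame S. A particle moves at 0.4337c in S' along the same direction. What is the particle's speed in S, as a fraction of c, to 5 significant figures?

u ≈ 0.98776c

Relativistic velocity addition: u = (u' + v)/(1 + u'v/c²)
= (0.4337 + 0.9693)/(1 + 0.4337×0.9693) = 1.4030/1.420385 = 0.98776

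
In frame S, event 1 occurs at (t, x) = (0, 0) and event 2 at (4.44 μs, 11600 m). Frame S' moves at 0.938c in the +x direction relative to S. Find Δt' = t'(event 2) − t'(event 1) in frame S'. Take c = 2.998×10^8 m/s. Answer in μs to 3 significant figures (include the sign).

Δt' ≈ -91.9 μs

γ = 1/√(1 − 0.938²) = 2.8849
Δt' = γ(Δt − vΔx/c²) = 2.8849 × (4.44 μs − 0.938×11600 m / (2.998×10^8 m/s))
= 2.8849 × (-31.854 μs) = -91.9 μs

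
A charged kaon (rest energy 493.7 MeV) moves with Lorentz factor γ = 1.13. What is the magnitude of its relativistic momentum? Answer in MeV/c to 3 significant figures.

p ≈ 260 MeV/c

β = √(1 − 1/γ²) = √(1 − 1/1.13²) = 0.46568
p = γβm₀c = 1.13 × 0.46568 × 493.7 MeV/c = 260 MeV/c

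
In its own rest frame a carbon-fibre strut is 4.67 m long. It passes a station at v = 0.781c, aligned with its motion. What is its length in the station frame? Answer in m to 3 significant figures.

γ = 1/√(1 − 0.781²) = 1.6012
Length contraction: L = L₀/γ = 4.67/1.6012 = 2.92 m

L ≈ 2.92 m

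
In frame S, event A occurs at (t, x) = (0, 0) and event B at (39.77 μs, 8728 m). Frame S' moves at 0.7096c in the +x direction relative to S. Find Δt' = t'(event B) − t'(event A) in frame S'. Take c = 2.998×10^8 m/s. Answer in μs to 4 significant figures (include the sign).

γ = 1/√(1 − 0.7096²) = 1.41924
Δt' = γ(Δt − vΔx/c²) = 1.41924 × (39.77 μs − 0.7096×8728 m / (2.998×10^8 m/s))
= 1.41924 × (19.1116 μs) = 27.12 μs

Δt' ≈ 27.12 μs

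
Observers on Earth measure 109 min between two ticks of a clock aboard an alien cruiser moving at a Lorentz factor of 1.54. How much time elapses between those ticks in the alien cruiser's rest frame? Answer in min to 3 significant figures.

τ₀ ≈ 70.8 min

γ = 1.54 (given)
Proper time: τ₀ = Δt/γ = 109/1.54 = 70.8 min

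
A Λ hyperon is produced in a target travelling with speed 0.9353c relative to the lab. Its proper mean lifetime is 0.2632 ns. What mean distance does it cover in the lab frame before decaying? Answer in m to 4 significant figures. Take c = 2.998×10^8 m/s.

d ≈ 0.2086 m

γ = 1/√(1 − 0.9353²) = 2.82601
Dilated lifetime: Δt = γτ₀ = 2.82601 × 0.2632 ns = 0.743806 ns
d = vΔt = 0.9353c × 0.743806 ns = 2.80403×10^8 m/s × 7.43806×10^-10 s = 0.2086 m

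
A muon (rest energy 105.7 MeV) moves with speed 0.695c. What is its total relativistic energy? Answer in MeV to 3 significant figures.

E ≈ 147 MeV

γ = 1/√(1 − 0.695²) = 1.3908
E = γm₀c² = 1.3908 × 105.7 MeV = 147 MeV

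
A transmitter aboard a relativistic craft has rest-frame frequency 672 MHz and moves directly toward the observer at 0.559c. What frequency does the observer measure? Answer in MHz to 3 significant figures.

Relativistic Doppler: f_obs = f_src √((1+β)/(1−β))
= 672 × √(1.5590/0.44100) = 672 × 1.8802 = 1260 MHz

f_obs ≈ 1260 MHz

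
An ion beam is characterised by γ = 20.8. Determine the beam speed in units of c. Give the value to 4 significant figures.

β = √(1 − 1/γ²) = √(1 − 1/20.8²) = √(0.997689) = 0.9988

β ≈ 0.9988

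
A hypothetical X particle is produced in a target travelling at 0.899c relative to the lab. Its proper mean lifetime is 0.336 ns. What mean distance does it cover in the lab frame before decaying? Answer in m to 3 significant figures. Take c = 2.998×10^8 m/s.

γ = 1/√(1 − 0.899²) = 2.2834
Dilated lifetime: Δt = γτ₀ = 2.2834 × 0.336 ns = 0.76721 ns
d = vΔt = 0.899c × 0.76721 ns = 2.6952×10^8 m/s × 7.6721×10^-10 s = 0.207 m

d ≈ 0.207 m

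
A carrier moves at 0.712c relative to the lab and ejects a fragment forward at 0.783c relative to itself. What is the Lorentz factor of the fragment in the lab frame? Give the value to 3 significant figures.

γ ≈ 3.57

u_lab = (0.783 + 0.712)/(1 + 0.783×0.712) = 1.495/1.55750 = 0.959874
γ = 1/√(1 − 0.959874²) = 3.57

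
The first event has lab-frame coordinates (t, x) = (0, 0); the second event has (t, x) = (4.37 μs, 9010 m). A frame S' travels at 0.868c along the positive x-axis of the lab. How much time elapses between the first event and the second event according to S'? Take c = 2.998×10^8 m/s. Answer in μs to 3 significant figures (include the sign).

Δt' ≈ -43.7 μs

γ = 1/√(1 − 0.868²) = 2.0138
Δt' = γ(Δt − vΔx/c²) = 2.0138 × (4.37 μs − 0.868×9010 m / (2.998×10^8 m/s))
= 2.0138 × (-21.716 μs) = -43.7 μs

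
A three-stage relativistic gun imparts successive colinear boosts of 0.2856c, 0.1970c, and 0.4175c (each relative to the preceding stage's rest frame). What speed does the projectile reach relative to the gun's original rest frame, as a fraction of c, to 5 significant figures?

Compose boost 2: (0.1970 + 0.2856)/(1 + 0.1970×0.2856) = 0.48260/1.056263 = 0.4568937
Compose boost 3: (0.4175 + 0.4568937)/(1 + 0.4175×0.4568937) = 0.8743937/1.190753 = 0.73432

u ≈ 0.73432c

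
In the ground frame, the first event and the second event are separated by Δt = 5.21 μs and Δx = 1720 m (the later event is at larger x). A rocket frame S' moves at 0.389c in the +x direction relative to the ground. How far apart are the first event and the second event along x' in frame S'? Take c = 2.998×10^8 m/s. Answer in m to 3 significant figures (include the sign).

γ = 1/√(1 − 0.389²) = 1.0855
Δx' = γ(Δx − vΔt) = 1.0855 × (1720 m − 0.389×(2.998×10^8 m/s)×5.21×10^-6 s)
= 1.0855 × (1112.4 m) = 1210 m

Δx' ≈ 1210 m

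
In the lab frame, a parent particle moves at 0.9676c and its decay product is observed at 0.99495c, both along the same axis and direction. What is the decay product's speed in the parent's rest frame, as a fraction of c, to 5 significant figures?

Inverse velocity addition: u' = (u − v)/(1 − uv/c²)
= (0.99495 − 0.9676)/(1 − 0.99495×0.9676) = 0.027350/0.03728638 = 0.73351

u' ≈ 0.73351c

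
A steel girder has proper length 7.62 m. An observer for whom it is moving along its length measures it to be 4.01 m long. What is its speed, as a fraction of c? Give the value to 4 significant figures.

γ = L₀/L = 7.62/4.01 = 1.90025
β = √(1 − 1/γ²) = 0.8503

β ≈ 0.8503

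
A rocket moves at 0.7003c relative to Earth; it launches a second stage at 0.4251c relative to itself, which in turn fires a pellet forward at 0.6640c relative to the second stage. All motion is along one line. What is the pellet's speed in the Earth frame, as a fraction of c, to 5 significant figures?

Compose boost 2: (0.4251 + 0.7003)/(1 + 0.4251×0.7003) = 1.1254/1.297698 = 0.8672283
Compose boost 3: (0.6640 + 0.8672283)/(1 + 0.6640×0.8672283) = 1.531228/1.575840 = 0.97169

u ≈ 0.97169c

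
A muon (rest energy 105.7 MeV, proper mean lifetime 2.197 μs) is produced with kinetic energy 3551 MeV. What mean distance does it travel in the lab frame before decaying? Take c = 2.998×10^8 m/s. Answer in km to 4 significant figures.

d ≈ 22.78 km

γ = 1 + K/(m₀c²) = 1 + 3551/105.7 = 34.5951
β = √(1 − 1/γ²) = 0.999582
Dilated lifetime: γτ₀ = 34.5951 × 2.197 μs = 76.0054 μs
d = βc·γτ₀ = 0.999582 × (2.998×10^8 m/s) × 7.60054×10^-5 s = 22.78 km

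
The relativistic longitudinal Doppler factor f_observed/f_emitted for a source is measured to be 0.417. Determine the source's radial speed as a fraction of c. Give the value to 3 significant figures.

β ≈ 0.704

f_obs/f_src = √((1−β)/(1+β)) = 0.417  ⇒  (1−β)/(1+β) = 0.17389
β = |1 − D²|/(1 + D²) = |1 − 0.17389|/(1 + 0.17389) = 0.704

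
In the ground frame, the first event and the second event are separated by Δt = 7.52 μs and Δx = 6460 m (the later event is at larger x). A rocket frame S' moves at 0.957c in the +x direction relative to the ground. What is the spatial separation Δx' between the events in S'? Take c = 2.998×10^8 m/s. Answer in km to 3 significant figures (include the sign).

Δx' ≈ 14.8 km

γ = 1/√(1 − 0.957²) = 3.4472
Δx' = γ(Δx − vΔt) = 3.4472 × (6460 m − 0.957×(2.998×10^8 m/s)×7.52×10^-6 s)
= 3.4472 × (4302.4 m) = 14.8 km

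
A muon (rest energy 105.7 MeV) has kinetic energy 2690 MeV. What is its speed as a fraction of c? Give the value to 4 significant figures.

β ≈ 0.9993

γ = 1 + K/(m₀c²) = 1 + 2690/105.7 = 26.4494
β = √(1 − 1/γ²) = 0.9993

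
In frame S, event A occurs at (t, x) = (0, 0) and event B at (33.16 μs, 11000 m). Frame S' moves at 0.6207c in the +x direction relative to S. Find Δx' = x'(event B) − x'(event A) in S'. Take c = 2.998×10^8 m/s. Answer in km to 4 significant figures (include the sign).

Δx' ≈ 6.160 km

γ = 1/√(1 − 0.6207²) = 1.27543
Δx' = γ(Δx − vΔt) = 1.27543 × (11000 m − 0.6207×(2.998×10^8 m/s)×33.16×10^-6 s)
= 1.27543 × (4829.39 m) = 6.160 km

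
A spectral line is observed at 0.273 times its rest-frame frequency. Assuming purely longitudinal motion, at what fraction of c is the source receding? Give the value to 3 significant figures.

f_obs/f_src = √((1−β)/(1+β)) = 0.273  ⇒  (1−β)/(1+β) = 0.074529
β = |1 − D²|/(1 + D²) = |1 − 0.074529|/(1 + 0.074529) = 0.861

β ≈ 0.861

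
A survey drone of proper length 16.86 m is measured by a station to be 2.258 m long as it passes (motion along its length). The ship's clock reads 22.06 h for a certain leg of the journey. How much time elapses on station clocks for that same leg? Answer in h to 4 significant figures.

Length contraction ⇒ γ = L₀/L = 16.86/2.258 = 7.46678
Time dilation: Δt = γτ₀ = 7.46678 × 22.06 h = 164.7 h

Δt ≈ 164.7 h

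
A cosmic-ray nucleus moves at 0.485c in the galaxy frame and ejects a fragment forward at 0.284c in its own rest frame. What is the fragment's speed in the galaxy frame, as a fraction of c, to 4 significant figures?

Compose boost 2: (0.284 + 0.485)/(1 + 0.284×0.485) = 0.7690/1.13774 = 0.6759

u ≈ 0.6759c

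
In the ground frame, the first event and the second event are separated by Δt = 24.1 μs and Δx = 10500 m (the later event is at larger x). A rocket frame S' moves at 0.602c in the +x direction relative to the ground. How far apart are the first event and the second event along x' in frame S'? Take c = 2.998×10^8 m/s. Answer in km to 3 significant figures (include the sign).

γ = 1/√(1 − 0.602²) = 1.2524
Δx' = γ(Δx − vΔt) = 1.2524 × (10500 m − 0.602×(2.998×10^8 m/s)×24.1×10^-6 s)
= 1.2524 × (6150.4 m) = 7.70 km

Δx' ≈ 7.70 km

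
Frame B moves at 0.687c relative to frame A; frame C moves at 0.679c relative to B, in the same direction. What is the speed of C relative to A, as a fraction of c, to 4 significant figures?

u ≈ 0.9315c

Compose boost 2: (0.679 + 0.687)/(1 + 0.679×0.687) = 1.366/1.46647 = 0.9315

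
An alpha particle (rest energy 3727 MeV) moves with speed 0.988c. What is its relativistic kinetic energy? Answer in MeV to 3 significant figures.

γ = 1/√(1 − 0.988²) = 6.4744
K = (γ − 1)m₀c² = (6.4744 − 1) × 3727 MeV = 5.4744 × 3727 MeV = 20400 MeV

K ≈ 20400 MeV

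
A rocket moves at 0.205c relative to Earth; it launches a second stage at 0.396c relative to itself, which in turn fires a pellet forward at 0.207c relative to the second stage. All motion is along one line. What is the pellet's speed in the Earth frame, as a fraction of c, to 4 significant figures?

u ≈ 0.6842c

Compose boost 2: (0.396 + 0.205)/(1 + 0.396×0.205) = 0.6010/1.08118 = 0.555874
Compose boost 3: (0.207 + 0.555874)/(1 + 0.207×0.555874) = 0.762874/1.11507 = 0.6842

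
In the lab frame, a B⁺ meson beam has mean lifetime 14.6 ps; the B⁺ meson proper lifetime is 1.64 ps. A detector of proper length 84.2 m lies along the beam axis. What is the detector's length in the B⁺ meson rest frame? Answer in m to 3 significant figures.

Time dilation ⇒ γ = Δt/τ₀ = 14.6/1.64 = 8.9024
Length contraction: L = L₀/γ = 84.2/8.9024 = 9.46 m

L ≈ 9.46 m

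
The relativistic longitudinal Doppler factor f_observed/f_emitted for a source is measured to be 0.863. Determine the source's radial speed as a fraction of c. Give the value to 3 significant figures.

β ≈ 0.146

f_obs/f_src = √((1−β)/(1+β)) = 0.863  ⇒  (1−β)/(1+β) = 0.74477
β = |1 − D²|/(1 + D²) = |1 − 0.74477|/(1 + 0.74477) = 0.146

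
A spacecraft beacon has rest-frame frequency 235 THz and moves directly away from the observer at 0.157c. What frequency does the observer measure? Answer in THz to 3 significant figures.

Relativistic Doppler: f_obs = f_src √((1−β)/(1+β))
= 235 × √(0.84300/1.1570) = 235 × 0.85359 = 201 THz

f_obs ≈ 201 THz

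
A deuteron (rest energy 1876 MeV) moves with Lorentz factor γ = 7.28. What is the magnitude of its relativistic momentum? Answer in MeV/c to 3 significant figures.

β = √(1 − 1/γ²) = √(1 − 1/7.28²) = 0.99052
p = γβm₀c = 7.28 × 0.99052 × 1876 MeV/c = 13500 MeV/c

p ≈ 13500 MeV/c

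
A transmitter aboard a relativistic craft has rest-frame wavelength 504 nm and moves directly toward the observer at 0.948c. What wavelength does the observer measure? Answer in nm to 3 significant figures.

λ_obs ≈ 82.3 nm

Relativistic Doppler: λ_obs = λ_src √((1−β)/(1+β))
= 504 × √(0.052000/1.9480) = 504 × 0.16338 = 82.3 nm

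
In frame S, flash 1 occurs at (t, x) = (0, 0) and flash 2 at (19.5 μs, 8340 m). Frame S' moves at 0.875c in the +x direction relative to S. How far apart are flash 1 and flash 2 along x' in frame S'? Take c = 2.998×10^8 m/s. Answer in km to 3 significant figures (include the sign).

γ = 1/√(1 − 0.875²) = 2.0656
Δx' = γ(Δx − vΔt) = 2.0656 × (8340 m − 0.875×(2.998×10^8 m/s)×19.5×10^-6 s)
= 2.0656 × (3224.7 m) = 6.66 km

Δx' ≈ 6.66 km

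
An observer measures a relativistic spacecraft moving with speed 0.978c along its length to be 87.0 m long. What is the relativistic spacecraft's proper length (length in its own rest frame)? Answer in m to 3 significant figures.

γ = 1/√(1 − 0.978²) = 4.7938
L₀ = γL = 4.7938 × 87.0 = 417 m

L₀ ≈ 417 m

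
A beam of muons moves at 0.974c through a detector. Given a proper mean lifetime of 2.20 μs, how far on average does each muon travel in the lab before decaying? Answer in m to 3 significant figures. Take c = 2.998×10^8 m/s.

γ = 1/√(1 − 0.974²) = 4.4141
Dilated lifetime: Δt = γτ₀ = 4.4141 × 2.20 μs = 9.7110 μs
d = vΔt = 0.974c × 9.7110 μs = 2.9201×10^8 m/s × 9.7110×10^-6 s = 2840 m

d ≈ 2840 m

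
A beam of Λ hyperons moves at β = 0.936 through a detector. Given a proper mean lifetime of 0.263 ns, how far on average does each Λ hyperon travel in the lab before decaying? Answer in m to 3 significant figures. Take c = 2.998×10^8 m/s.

γ = 1/√(1 − 0.936²) = 2.8409
Dilated lifetime: Δt = γτ₀ = 2.8409 × 0.263 ns = 0.74716 ns
d = vΔt = 0.936c × 0.74716 ns = 2.8061×10^8 m/s × 7.4716×10^-10 s = 0.210 m

d ≈ 0.210 m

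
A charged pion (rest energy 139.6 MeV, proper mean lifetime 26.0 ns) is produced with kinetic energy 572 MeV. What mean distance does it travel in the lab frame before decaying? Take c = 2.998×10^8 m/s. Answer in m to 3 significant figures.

d ≈ 39.0 m

γ = 1 + K/(m₀c²) = 1 + 572/139.6 = 5.0974
β = √(1 − 1/γ²) = 0.98057
Dilated lifetime: γτ₀ = 5.0974 × 26.0 ns = 132.53 ns
d = βc·γτ₀ = 0.98057 × (2.998×10^8 m/s) × 1.3253×10^-7 s = 39.0 m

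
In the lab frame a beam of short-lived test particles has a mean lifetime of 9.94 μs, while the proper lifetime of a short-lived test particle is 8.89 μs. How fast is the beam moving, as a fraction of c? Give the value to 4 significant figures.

β ≈ 0.4473

γ = Δt/τ₀ = 9.94/8.89 = 1.11811
β = √(1 − 1/γ²) = √(1 − 1/1.11811²) = 0.4473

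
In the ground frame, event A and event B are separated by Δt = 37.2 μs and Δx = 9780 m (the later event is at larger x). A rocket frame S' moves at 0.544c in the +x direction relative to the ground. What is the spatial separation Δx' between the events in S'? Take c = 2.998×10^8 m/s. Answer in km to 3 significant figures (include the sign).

Δx' ≈ 4.43 km

γ = 1/√(1 − 0.544²) = 1.1918
Δx' = γ(Δx − vΔt) = 1.1918 × (9780 m − 0.544×(2.998×10^8 m/s)×37.2×10^-6 s)
= 1.1918 × (3713.0 m) = 4.43 km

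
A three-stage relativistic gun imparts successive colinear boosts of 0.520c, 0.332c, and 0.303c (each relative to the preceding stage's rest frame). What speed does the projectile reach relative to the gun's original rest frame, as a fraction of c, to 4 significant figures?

u ≈ 0.8438c

Compose boost 2: (0.332 + 0.520)/(1 + 0.332×0.520) = 0.8520/1.17264 = 0.726566
Compose boost 3: (0.303 + 0.726566)/(1 + 0.303×0.726566) = 1.02957/1.22015 = 0.8438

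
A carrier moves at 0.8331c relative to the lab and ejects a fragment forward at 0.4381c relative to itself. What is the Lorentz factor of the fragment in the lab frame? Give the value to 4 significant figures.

u_lab = (0.4381 + 0.8331)/(1 + 0.4381×0.8331) = 1.2712/1.364981 = 0.9312949
γ = 1/√(1 − 0.9312949²) = 2.745

γ ≈ 2.745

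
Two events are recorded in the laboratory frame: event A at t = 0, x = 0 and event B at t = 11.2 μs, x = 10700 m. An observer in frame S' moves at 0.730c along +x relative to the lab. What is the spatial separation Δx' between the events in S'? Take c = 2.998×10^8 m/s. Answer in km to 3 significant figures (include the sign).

γ = 1/√(1 − 0.730²) = 1.4632
Δx' = γ(Δx − vΔt) = 1.4632 × (10700 m − 0.730×(2.998×10^8 m/s)×11.2×10^-6 s)
= 1.4632 × (8248.8 m) = 12.1 km

Δx' ≈ 12.1 km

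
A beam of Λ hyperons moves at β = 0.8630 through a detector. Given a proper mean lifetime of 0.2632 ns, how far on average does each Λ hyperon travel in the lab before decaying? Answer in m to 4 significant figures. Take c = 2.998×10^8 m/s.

γ = 1/√(1 − 0.8630²) = 1.97940
Dilated lifetime: Δt = γτ₀ = 1.97940 × 0.2632 ns = 0.520978 ns
d = vΔt = 0.8630c × 0.520978 ns = 2.58727×10^8 m/s × 5.20978×10^-10 s = 0.1348 m

d ≈ 0.1348 m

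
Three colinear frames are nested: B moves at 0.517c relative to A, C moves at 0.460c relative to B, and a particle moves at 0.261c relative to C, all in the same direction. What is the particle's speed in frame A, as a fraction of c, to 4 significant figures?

u ≈ 0.8709c

Compose boost 2: (0.460 + 0.517)/(1 + 0.460×0.517) = 0.9770/1.23782 = 0.789291
Compose boost 3: (0.261 + 0.789291)/(1 + 0.261×0.789291) = 1.05029/1.20600 = 0.8709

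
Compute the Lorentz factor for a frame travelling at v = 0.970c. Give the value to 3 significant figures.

γ ≈ 4.11

γ = 1/√(1 − β²) = 1/√(1 − 0.970²) = 1/√(0.059100) = 4.11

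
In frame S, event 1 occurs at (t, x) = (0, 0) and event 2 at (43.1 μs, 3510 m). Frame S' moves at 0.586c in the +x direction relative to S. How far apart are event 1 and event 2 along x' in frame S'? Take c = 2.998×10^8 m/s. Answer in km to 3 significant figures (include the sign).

γ = 1/√(1 − 0.586²) = 1.2341
Δx' = γ(Δx − vΔt) = 1.2341 × (3510 m − 0.586×(2.998×10^8 m/s)×43.1×10^-6 s)
= 1.2341 × (-4061.9 m) = -5.01 km

Δx' ≈ -5.01 km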